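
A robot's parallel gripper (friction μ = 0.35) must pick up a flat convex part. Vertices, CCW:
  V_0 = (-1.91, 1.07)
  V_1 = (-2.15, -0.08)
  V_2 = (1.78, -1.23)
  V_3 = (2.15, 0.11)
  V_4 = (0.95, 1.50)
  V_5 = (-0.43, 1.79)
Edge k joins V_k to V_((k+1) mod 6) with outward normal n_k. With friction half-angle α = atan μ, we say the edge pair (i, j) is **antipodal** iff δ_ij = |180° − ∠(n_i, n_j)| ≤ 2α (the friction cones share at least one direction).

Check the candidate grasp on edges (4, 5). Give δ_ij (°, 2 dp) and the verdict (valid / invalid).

δ = 142.19°, invalid

α = atan 0.35 = 19.29°;  2α = 38.58°
edge 4: e_4 = (-1.38, +0.29);  n_4 = (+0.2057, +0.9786)
edge 5: e_5 = (-1.48, -0.72);  n_5 = (-0.4375, +0.8992)
∠(n_4, n_5) = 37.81°
δ = |180° − 37.81°| = 142.19°
142.19° > 2α = 38.58°  →  invalid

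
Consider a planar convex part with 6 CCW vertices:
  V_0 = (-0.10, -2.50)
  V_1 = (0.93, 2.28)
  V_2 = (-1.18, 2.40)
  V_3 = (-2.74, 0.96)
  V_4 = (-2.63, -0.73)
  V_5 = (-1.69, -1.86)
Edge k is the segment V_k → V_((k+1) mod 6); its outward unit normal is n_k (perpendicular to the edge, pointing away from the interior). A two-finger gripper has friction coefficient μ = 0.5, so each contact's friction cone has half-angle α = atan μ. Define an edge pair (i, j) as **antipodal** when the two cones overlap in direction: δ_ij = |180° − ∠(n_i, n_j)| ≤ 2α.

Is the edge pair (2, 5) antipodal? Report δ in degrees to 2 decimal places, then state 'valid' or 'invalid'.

δ = 64.63°, invalid

α = atan 0.5 = 26.57°;  2α = 53.13°
edge 2: e_2 = (-1.56, -1.44);  n_2 = (-0.6783, +0.7348)
edge 5: e_5 = (+1.59, -0.64);  n_5 = (-0.3734, -0.9277)
∠(n_2, n_5) = 115.37°
δ = |180° − 115.37°| = 64.63°
64.63° > 2α = 53.13°  →  invalid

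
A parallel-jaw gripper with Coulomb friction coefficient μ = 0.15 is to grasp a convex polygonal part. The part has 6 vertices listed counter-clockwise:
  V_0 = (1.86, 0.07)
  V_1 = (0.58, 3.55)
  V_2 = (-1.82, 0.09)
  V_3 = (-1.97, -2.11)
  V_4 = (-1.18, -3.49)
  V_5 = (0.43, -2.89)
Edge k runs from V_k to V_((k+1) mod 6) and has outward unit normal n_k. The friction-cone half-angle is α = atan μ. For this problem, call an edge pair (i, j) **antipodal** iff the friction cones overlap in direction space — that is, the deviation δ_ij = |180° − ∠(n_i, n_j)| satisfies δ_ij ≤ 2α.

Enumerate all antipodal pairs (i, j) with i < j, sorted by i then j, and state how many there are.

count = 2; pairs: (0,3), (1,5)

α = atan 0.15 = 8.53°;  2α = 17.06°
n_0 = (+0.9385, +0.3452)
n_1 = (-0.8217, +0.5700)
n_2 = (-0.9977, +0.0680)
n_3 = (-0.8679, -0.4968)
n_4 = (+0.3492, -0.9370)
n_5 = (+0.9004, -0.4350)
  (0,1): δ = 54.94°  ·
  (0,2): δ = 24.09°  ·
  (0,3): δ = 9.60°  ✓
  (0,4): δ = 90.24°  ·
  (0,5): δ = 134.02°  ·
  (1,2): δ = 149.15°  ·
  (1,3): δ = 115.46°  ·
  (1,4): δ = 34.81°  ·
  (1,5): δ = 8.96°  ✓
  (2,3): δ = 146.31°  ·
  (2,4): δ = 65.66°  ·
  (2,5): δ = 21.89°  ·
  (3,4): δ = 99.35°  ·
  (3,5): δ = 55.58°  ·
  (4,5): δ = 136.22°  ·
antipodal pairs: 2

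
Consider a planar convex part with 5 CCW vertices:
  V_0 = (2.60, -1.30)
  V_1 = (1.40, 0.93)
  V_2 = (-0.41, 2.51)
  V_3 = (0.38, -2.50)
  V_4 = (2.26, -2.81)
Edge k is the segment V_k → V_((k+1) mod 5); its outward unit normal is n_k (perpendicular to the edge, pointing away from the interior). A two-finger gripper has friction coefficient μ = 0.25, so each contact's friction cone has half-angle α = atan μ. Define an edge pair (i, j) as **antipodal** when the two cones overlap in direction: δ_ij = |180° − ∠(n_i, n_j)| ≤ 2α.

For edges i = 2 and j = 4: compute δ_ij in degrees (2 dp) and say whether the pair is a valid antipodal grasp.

δ = 21.65°, valid

α = atan 0.25 = 14.04°;  2α = 28.07°
edge 2: e_2 = (+0.79, -5.01);  n_2 = (-0.9878, -0.1558)
edge 4: e_4 = (+0.34, +1.51);  n_4 = (+0.9756, -0.2197)
∠(n_2, n_4) = 158.35°
δ = |180° − 158.35°| = 21.65°
21.65° ≤ 2α = 28.07°  →  valid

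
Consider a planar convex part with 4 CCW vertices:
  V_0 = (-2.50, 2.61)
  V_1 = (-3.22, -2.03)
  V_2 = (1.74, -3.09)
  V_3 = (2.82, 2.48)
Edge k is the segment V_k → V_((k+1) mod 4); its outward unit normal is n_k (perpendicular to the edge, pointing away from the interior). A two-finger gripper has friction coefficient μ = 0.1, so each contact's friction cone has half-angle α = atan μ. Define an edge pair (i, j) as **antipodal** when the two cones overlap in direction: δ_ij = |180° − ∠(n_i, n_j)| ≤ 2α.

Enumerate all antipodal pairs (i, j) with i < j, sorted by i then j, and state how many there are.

count = 2; pairs: (0,2), (1,3)

α = atan 0.1 = 5.71°;  2α = 11.42°
n_0 = (-0.9882, +0.1533)
n_1 = (-0.2090, -0.9779)
n_2 = (+0.9817, -0.1904)
n_3 = (+0.0244, +0.9997)
  (0,1): δ = 93.24°  ·
  (0,2): δ = 2.15°  ✓
  (0,3): δ = 97.42°  ·
  (1,2): δ = 88.91°  ·
  (1,3): δ = 10.66°  ✓
  (2,3): δ = 80.43°  ·
antipodal pairs: 2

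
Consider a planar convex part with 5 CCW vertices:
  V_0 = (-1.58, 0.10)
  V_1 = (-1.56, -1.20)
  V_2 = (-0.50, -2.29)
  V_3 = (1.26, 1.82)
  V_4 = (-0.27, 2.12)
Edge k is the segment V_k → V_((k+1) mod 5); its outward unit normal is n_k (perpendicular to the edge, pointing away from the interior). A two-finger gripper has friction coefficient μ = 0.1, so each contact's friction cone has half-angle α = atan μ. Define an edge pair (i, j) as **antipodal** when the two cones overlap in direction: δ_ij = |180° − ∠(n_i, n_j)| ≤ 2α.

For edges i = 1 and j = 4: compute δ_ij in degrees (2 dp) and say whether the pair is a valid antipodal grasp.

δ = 102.84°, invalid

α = atan 0.1 = 5.71°;  2α = 11.42°
edge 1: e_1 = (+1.06, -1.09);  n_1 = (-0.7169, -0.6972)
edge 4: e_4 = (-1.31, -2.02);  n_4 = (-0.8390, +0.5441)
∠(n_1, n_4) = 77.16°
δ = |180° − 77.16°| = 102.84°
102.84° > 2α = 11.42°  →  invalid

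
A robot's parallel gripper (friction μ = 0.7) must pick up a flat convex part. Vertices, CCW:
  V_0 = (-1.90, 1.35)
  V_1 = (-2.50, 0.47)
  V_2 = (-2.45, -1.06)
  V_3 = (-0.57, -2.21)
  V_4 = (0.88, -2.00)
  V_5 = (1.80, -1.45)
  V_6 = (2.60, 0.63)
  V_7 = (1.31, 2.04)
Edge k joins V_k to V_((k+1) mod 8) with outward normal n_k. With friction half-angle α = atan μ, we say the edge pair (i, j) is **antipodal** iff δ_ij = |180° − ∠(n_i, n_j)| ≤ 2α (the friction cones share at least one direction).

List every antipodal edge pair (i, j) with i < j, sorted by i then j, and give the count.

α = atan 0.7 = 34.99°;  2α = 69.98°
n_0 = (-0.8262, +0.5633)
n_1 = (-0.9995, -0.0327)
n_2 = (-0.5218, -0.8531)
n_3 = (+0.1433, -0.9897)
n_4 = (+0.5131, -0.8583)
n_5 = (+0.9333, -0.3590)
n_6 = (+0.7378, +0.6750)
n_7 = (-0.2102, +0.9777)
  (0,1): δ = 143.84°  ·
  (0,2): δ = 87.17°  ·
  (0,3): δ = 47.47°  ✓
  (0,4): δ = 24.84°  ✓
  (0,5): δ = 13.25°  ✓
  (0,6): δ = 76.74°  ·
  (0,7): δ = 136.42°  ·
  (1,2): δ = 123.33°  ·
  (1,3): δ = 83.63°  ·
  (1,4): δ = 61.00°  ✓
  (1,5): δ = 22.91°  ✓
  (1,6): δ = 40.58°  ✓
  (1,7): δ = 100.26°  ·
  (2,3): δ = 140.31°  ·
  (2,4): δ = 117.67°  ·
  (2,5): δ = 79.58°  ·
  (2,6): δ = 16.09°  ✓
  (2,7): δ = 43.59°  ✓
  (3,4): δ = 157.37°  ·
  (3,5): δ = 119.28°  ·
  (3,6): δ = 55.79°  ✓
  (3,7): δ = 3.89°  ✓
  (4,5): δ = 141.91°  ·
  (4,6): δ = 78.42°  ·
  (4,7): δ = 18.74°  ✓
  (5,6): δ = 116.51°  ·
  (5,7): δ = 56.83°  ✓
  (6,7): δ = 120.32°  ·
antipodal pairs: 12

count = 12; pairs: (0,3), (0,4), (0,5), (1,4), (1,5), (1,6), (2,6), (2,7), (3,6), (3,7), (4,7), (5,7)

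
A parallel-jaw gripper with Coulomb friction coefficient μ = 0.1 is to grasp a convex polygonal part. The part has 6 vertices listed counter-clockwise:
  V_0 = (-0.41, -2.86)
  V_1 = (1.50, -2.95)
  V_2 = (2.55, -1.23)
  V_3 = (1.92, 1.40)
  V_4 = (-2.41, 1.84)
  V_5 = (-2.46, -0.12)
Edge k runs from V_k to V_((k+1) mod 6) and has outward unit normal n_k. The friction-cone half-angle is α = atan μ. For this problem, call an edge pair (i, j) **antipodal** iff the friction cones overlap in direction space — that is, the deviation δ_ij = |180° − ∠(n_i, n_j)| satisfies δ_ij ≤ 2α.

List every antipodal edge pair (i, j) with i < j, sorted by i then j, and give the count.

count = 1; pairs: (0,3)

α = atan 0.1 = 5.71°;  2α = 11.42°
n_0 = (-0.0471, -0.9989)
n_1 = (+0.8535, -0.5210)
n_2 = (+0.9725, +0.2330)
n_3 = (+0.1011, +0.9949)
n_4 = (-0.9997, +0.0255)
n_5 = (-0.8007, -0.5991)
  (0,1): δ = 118.70°  ·
  (0,2): δ = 73.83°  ·
  (0,3): δ = 3.10°  ✓
  (0,4): δ = 91.24°  ·
  (0,5): δ = 129.50°  ·
  (1,2): δ = 135.13°  ·
  (1,3): δ = 64.40°  ·
  (1,4): δ = 29.94°  ·
  (1,5): δ = 68.21°  ·
  (2,3): δ = 109.27°  ·
  (2,4): δ = 14.93°  ·
  (2,5): δ = 23.33°  ·
  (3,4): δ = 85.66°  ·
  (3,5): δ = 47.39°  ·
  (4,5): δ = 141.74°  ·
antipodal pairs: 1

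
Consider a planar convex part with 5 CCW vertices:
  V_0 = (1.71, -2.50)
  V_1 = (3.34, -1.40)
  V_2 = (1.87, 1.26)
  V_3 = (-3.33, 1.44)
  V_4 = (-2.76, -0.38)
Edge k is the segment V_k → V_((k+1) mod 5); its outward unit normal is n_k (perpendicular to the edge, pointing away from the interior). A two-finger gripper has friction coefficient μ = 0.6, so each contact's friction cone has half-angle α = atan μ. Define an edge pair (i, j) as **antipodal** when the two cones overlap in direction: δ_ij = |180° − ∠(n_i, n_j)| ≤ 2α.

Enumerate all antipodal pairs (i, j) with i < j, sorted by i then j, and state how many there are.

α = atan 0.6 = 30.96°;  2α = 61.93°
n_0 = (+0.5594, -0.8289)
n_1 = (+0.8752, +0.4837)
n_2 = (+0.0346, +0.9994)
n_3 = (-0.9543, -0.2989)
n_4 = (-0.4285, -0.9035)
  (0,1): δ = 95.09°  ·
  (0,2): δ = 36.00°  ✓
  (0,3): δ = 73.38°  ·
  (0,4): δ = 120.61°  ·
  (1,2): δ = 120.91°  ·
  (1,3): δ = 11.54°  ✓
  (1,4): δ = 35.70°  ✓
  (2,3): δ = 70.63°  ·
  (2,4): δ = 23.39°  ✓
  (3,4): δ = 132.76°  ·
antipodal pairs: 4

count = 4; pairs: (0,2), (1,3), (1,4), (2,4)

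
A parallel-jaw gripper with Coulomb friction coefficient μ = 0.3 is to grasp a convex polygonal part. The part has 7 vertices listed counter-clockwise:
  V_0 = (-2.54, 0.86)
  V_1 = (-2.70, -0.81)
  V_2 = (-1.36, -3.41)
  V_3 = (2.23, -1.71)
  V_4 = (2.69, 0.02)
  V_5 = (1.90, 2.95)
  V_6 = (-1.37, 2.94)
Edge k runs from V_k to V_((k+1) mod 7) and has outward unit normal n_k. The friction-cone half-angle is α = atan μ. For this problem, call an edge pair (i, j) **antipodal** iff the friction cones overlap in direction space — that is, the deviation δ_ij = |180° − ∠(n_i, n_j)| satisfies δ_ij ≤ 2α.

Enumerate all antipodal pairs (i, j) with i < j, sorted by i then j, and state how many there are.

α = atan 0.3 = 16.70°;  2α = 33.40°
n_0 = (-0.9954, +0.0954)
n_1 = (-0.8889, -0.4581)
n_2 = (+0.4280, -0.9038)
n_3 = (+0.9664, -0.2570)
n_4 = (+0.9655, +0.2603)
n_5 = (-0.0031, +1.0000)
n_6 = (-0.8716, +0.4903)
  (0,1): δ = 147.26°  ·
  (0,2): δ = 59.19°  ·
  (0,3): δ = 9.42°  ✓
  (0,4): δ = 20.56°  ✓
  (0,5): δ = 95.65°  ·
  (0,6): δ = 156.11°  ·
  (1,2): δ = 91.93°  ·
  (1,3): δ = 42.16°  ·
  (1,4): δ = 12.18°  ✓
  (1,5): δ = 62.91°  ·
  (1,6): δ = 123.38°  ·
  (2,3): δ = 130.23°  ·
  (2,4): δ = 100.25°  ·
  (2,5): δ = 25.16°  ✓
  (2,6): δ = 35.30°  ·
  (3,4): δ = 150.02°  ·
  (3,5): δ = 74.93°  ·
  (3,6): δ = 14.47°  ✓
  (4,5): δ = 104.91°  ·
  (4,6): δ = 44.45°  ·
  (5,6): δ = 119.53°  ·
antipodal pairs: 5

count = 5; pairs: (0,3), (0,4), (1,4), (2,5), (3,6)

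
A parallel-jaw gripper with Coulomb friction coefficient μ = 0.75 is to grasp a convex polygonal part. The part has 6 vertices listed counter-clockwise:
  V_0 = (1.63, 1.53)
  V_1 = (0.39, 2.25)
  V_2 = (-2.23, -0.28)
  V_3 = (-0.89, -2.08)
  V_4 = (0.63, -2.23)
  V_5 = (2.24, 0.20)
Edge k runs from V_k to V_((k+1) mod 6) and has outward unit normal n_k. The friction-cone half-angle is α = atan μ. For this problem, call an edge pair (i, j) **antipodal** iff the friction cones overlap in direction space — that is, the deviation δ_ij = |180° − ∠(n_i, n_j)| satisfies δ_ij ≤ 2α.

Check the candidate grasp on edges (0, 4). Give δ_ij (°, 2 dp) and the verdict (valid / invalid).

α = atan 0.75 = 36.87°;  2α = 73.74°
edge 0: e_0 = (-1.24, +0.72);  n_0 = (+0.5021, +0.8648)
edge 4: e_4 = (+1.61, +2.43);  n_4 = (+0.8336, -0.5523)
∠(n_0, n_4) = 93.39°
δ = |180° − 93.39°| = 86.61°
86.61° > 2α = 73.74°  →  invalid

δ = 86.61°, invalid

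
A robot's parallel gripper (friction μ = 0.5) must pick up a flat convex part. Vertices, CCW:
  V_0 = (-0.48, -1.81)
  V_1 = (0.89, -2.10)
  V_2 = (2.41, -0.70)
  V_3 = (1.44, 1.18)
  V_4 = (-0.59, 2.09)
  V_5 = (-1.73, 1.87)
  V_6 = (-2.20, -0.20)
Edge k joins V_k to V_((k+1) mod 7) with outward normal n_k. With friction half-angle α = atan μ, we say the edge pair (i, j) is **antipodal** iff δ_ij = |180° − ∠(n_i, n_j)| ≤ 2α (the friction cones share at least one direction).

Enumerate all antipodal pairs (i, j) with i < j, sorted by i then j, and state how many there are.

α = atan 0.5 = 26.57°;  2α = 53.13°
n_0 = (-0.2071, -0.9783)
n_1 = (+0.6775, -0.7355)
n_2 = (+0.8887, +0.4585)
n_3 = (+0.4091, +0.9125)
n_4 = (-0.1895, +0.9819)
n_5 = (-0.9752, +0.2214)
n_6 = (-0.6834, -0.7301)
  (0,1): δ = 125.40°  ·
  (0,2): δ = 50.76°  ✓
  (0,3): δ = 12.19°  ✓
  (0,4): δ = 22.87°  ✓
  (0,5): δ = 89.16°  ·
  (0,6): δ = 148.84°  ·
  (1,2): δ = 105.35°  ·
  (1,3): δ = 66.79°  ·
  (1,4): δ = 31.72°  ✓
  (1,5): δ = 34.56°  ✓
  (1,6): δ = 94.25°  ·
  (2,3): δ = 141.44°  ·
  (2,4): δ = 106.37°  ·
  (2,5): δ = 40.08°  ✓
  (2,6): δ = 19.60°  ✓
  (3,4): δ = 144.93°  ·
  (3,5): δ = 78.65°  ·
  (3,6): δ = 18.96°  ✓
  (4,5): δ = 113.72°  ·
  (4,6): δ = 54.03°  ·
  (5,6): δ = 120.32°  ·
antipodal pairs: 8

count = 8; pairs: (0,2), (0,3), (0,4), (1,4), (1,5), (2,5), (2,6), (3,6)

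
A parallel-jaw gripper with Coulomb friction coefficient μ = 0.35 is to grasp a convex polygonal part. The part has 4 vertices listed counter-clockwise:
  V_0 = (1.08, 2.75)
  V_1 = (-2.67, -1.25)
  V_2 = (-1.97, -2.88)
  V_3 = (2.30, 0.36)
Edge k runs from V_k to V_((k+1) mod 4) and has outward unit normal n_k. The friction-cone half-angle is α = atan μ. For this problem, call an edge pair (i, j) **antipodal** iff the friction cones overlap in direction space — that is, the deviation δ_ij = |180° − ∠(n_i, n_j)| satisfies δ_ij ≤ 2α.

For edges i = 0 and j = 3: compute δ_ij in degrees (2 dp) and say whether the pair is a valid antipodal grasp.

α = atan 0.35 = 19.29°;  2α = 38.58°
edge 0: e_0 = (-3.75, -4.00);  n_0 = (-0.7295, +0.6839)
edge 3: e_3 = (-1.22, +2.39);  n_3 = (+0.8907, +0.4547)
∠(n_0, n_3) = 109.81°
δ = |180° − 109.81°| = 70.19°
70.19° > 2α = 38.58°  →  invalid

δ = 70.19°, invalid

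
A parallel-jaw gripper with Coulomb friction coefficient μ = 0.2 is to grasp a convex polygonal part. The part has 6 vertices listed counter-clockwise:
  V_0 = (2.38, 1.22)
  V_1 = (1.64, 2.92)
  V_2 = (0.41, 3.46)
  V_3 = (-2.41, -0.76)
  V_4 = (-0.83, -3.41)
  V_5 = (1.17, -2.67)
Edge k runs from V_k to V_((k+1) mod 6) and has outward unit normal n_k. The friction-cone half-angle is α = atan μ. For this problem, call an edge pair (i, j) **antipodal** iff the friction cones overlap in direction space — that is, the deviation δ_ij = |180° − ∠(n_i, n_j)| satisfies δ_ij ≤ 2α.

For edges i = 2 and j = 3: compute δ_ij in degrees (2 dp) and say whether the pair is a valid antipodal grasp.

α = atan 0.2 = 11.31°;  2α = 22.62°
edge 2: e_2 = (-2.82, -4.22);  n_2 = (-0.8314, +0.5556)
edge 3: e_3 = (+1.58, -2.65);  n_3 = (-0.8589, -0.5121)
∠(n_2, n_3) = 64.56°
δ = |180° − 64.56°| = 115.44°
115.44° > 2α = 22.62°  →  invalid

δ = 115.44°, invalid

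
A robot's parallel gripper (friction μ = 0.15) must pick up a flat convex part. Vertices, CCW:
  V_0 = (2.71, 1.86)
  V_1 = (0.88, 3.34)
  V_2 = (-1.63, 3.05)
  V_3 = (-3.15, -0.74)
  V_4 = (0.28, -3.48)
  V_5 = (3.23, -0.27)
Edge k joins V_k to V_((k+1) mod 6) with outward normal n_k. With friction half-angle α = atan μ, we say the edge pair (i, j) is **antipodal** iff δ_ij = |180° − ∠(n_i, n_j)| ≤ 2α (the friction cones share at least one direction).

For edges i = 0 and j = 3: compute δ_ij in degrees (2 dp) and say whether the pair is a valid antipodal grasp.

δ = 0.34°, valid

α = atan 0.15 = 8.53°;  2α = 17.06°
edge 0: e_0 = (-1.83, +1.48);  n_0 = (+0.6288, +0.7775)
edge 3: e_3 = (+3.43, -2.74);  n_3 = (-0.6241, -0.7813)
∠(n_0, n_3) = 179.66°
δ = |180° − 179.66°| = 0.34°
0.34° ≤ 2α = 17.06°  →  valid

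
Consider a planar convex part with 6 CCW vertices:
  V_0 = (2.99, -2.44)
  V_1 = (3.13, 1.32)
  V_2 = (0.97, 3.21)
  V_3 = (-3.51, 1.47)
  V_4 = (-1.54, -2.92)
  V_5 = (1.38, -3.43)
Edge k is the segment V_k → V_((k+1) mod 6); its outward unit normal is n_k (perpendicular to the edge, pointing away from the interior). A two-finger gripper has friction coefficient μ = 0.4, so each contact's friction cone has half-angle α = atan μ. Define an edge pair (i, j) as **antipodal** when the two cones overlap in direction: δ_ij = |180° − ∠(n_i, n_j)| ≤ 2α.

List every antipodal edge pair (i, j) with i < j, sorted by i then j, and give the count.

count = 5; pairs: (0,3), (1,3), (1,4), (2,4), (2,5)

α = atan 0.4 = 21.80°;  2α = 43.60°
n_0 = (+0.9993, -0.0372)
n_1 = (+0.6585, +0.7526)
n_2 = (-0.3620, +0.9322)
n_3 = (-0.9123, -0.4094)
n_4 = (-0.1721, -0.9851)
n_5 = (+0.5238, -0.8518)
  (0,1): δ = 129.05°  ·
  (0,2): δ = 66.64°  ·
  (0,3): δ = 26.30°  ✓
  (0,4): δ = 82.23°  ·
  (0,5): δ = 123.72°  ·
  (1,2): δ = 117.59°  ·
  (1,3): δ = 24.65°  ✓
  (1,4): δ = 31.28°  ✓
  (1,5): δ = 72.77°  ·
  (2,3): δ = 87.06°  ·
  (2,4): δ = 31.13°  ✓
  (2,5): δ = 10.36°  ✓
  (3,4): δ = 124.08°  ·
  (3,5): δ = 82.58°  ·
  (4,5): δ = 138.51°  ·
antipodal pairs: 5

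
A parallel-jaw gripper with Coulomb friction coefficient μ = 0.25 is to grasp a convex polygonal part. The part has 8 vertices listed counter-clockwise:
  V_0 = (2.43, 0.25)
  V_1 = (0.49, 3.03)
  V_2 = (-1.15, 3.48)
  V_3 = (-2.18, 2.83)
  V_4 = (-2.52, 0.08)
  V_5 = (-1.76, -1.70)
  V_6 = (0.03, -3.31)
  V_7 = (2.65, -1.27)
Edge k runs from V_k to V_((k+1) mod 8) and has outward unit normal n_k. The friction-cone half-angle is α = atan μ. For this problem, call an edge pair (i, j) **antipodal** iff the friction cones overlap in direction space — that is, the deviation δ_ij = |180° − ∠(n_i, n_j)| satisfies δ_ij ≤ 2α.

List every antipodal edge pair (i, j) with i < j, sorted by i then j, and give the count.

α = atan 0.25 = 14.04°;  2α = 28.07°
n_0 = (+0.8201, +0.5723)
n_1 = (+0.2646, +0.9644)
n_2 = (-0.5337, +0.8457)
n_3 = (-0.9924, +0.1227)
n_4 = (-0.9197, -0.3927)
n_5 = (-0.6687, -0.7435)
n_6 = (+0.6144, -0.7890)
n_7 = (+0.9897, +0.1432)
  (0,1): δ = 140.25°  ·
  (0,2): δ = 92.65°  ·
  (0,3): δ = 41.96°  ·
  (0,4): δ = 11.79°  ✓
  (0,5): δ = 13.12°  ✓
  (0,6): δ = 93.00°  ·
  (0,7): δ = 153.33°  ·
  (1,2): δ = 132.40°  ·
  (1,3): δ = 81.70°  ·
  (1,4): δ = 51.54°  ·
  (1,5): δ = 26.63°  ✓
  (1,6): δ = 53.25°  ·
  (1,7): δ = 113.58°  ·
  (2,3): δ = 129.30°  ·
  (2,4): δ = 99.13°  ·
  (2,5): δ = 74.22°  ·
  (2,6): δ = 5.65°  ✓
  (2,7): δ = 65.98°  ·
  (3,4): δ = 149.83°  ·
  (3,5): δ = 124.92°  ·
  (3,6): δ = 45.05°  ·
  (3,7): δ = 15.28°  ✓
  (4,5): δ = 155.09°  ·
  (4,6): δ = 75.22°  ·
  (4,7): δ = 14.89°  ✓
  (5,6): δ = 100.13°  ·
  (5,7): δ = 39.79°  ·
  (6,7): δ = 119.67°  ·
antipodal pairs: 6

count = 6; pairs: (0,4), (0,5), (1,5), (2,6), (3,7), (4,7)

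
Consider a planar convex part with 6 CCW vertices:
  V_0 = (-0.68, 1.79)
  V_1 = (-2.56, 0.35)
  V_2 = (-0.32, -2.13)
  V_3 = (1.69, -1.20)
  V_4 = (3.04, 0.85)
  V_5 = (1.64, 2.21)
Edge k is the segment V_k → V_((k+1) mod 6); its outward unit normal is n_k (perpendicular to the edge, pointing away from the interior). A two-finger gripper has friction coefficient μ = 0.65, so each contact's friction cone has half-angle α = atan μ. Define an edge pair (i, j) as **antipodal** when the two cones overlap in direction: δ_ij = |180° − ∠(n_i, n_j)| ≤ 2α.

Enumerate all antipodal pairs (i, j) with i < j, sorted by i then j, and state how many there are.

count = 6; pairs: (0,2), (0,3), (1,4), (1,5), (2,5), (3,5)

α = atan 0.65 = 33.02°;  2α = 66.05°
n_0 = (-0.6081, +0.7939)
n_1 = (-0.7421, -0.6703)
n_2 = (+0.4199, -0.9076)
n_3 = (+0.8352, -0.5500)
n_4 = (+0.6968, +0.7173)
n_5 = (-0.1781, +0.9840)
  (0,1): δ = 85.36°  ·
  (0,2): δ = 12.62°  ✓
  (0,3): δ = 19.18°  ✓
  (0,4): δ = 98.38°  ·
  (0,5): δ = 152.81°  ·
  (1,2): δ = 107.26°  ·
  (1,3): δ = 75.46°  ·
  (1,4): δ = 3.74°  ✓
  (1,5): δ = 58.17°  ✓
  (2,3): δ = 148.20°  ·
  (2,4): δ = 69.00°  ·
  (2,5): δ = 14.57°  ✓
  (3,4): δ = 100.80°  ·
  (3,5): δ = 46.37°  ✓
  (4,5): δ = 125.57°  ·
antipodal pairs: 6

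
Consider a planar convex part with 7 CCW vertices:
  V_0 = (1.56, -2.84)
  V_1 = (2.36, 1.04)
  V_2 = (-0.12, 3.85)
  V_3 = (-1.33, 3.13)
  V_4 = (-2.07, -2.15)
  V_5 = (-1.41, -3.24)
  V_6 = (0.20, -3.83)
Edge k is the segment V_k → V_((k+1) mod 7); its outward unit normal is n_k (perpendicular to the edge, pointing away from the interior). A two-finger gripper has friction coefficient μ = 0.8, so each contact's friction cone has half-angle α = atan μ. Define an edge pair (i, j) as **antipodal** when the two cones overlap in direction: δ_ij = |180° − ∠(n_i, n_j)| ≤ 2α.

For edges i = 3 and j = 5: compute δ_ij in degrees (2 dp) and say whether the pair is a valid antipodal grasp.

α = atan 0.8 = 38.66°;  2α = 77.32°
edge 3: e_3 = (-0.74, -5.28);  n_3 = (-0.9903, +0.1388)
edge 5: e_5 = (+1.61, -0.59);  n_5 = (-0.3441, -0.9389)
∠(n_3, n_5) = 77.85°
δ = |180° − 77.85°| = 102.15°
102.15° > 2α = 77.32°  →  invalid

δ = 102.15°, invalid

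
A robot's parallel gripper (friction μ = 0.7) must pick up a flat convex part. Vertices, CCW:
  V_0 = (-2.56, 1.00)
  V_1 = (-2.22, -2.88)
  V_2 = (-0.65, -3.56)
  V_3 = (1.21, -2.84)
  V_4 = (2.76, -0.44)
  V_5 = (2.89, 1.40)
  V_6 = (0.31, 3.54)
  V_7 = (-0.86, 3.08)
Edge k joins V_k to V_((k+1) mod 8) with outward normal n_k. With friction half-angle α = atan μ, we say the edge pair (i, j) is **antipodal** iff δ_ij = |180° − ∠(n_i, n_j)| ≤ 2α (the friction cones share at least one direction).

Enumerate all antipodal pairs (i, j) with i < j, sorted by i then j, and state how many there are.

count = 12; pairs: (0,3), (0,4), (0,5), (1,5), (1,6), (2,5), (2,6), (2,7), (3,6), (3,7), (4,6), (4,7)

α = atan 0.7 = 34.99°;  2α = 69.98°
n_0 = (-0.9962, -0.0873)
n_1 = (-0.3974, -0.9176)
n_2 = (+0.3610, -0.9326)
n_3 = (+0.8400, -0.5425)
n_4 = (+0.9975, -0.0705)
n_5 = (+0.6384, +0.7697)
n_6 = (-0.3659, +0.9307)
n_7 = (-0.7743, +0.6328)
  (0,1): δ = 118.43°  ·
  (0,2): δ = 73.85°  ·
  (0,3): δ = 37.86°  ✓
  (0,4): δ = 9.05°  ✓
  (0,5): δ = 45.32°  ✓
  (0,6): δ = 106.45°  ·
  (0,7): δ = 135.73°  ·
  (1,2): δ = 135.42°  ·
  (1,3): δ = 99.44°  ·
  (1,4): δ = 70.62°  ·
  (1,5): δ = 16.26°  ✓
  (1,6): δ = 44.88°  ✓
  (1,7): δ = 74.16°  ·
  (2,3): δ = 144.02°  ·
  (2,4): δ = 115.20°  ·
  (2,5): δ = 60.84°  ✓
  (2,6): δ = 0.30°  ✓
  (2,7): δ = 29.58°  ✓
  (3,4): δ = 151.19°  ·
  (3,5): δ = 96.82°  ·
  (3,6): δ = 35.68°  ✓
  (3,7): δ = 6.40°  ✓
  (4,5): δ = 125.63°  ·
  (4,6): δ = 64.50°  ✓
  (4,7): δ = 35.22°  ✓
  (5,6): δ = 118.86°  ·
  (5,7): δ = 89.59°  ·
  (6,7): δ = 150.72°  ·
antipodal pairs: 12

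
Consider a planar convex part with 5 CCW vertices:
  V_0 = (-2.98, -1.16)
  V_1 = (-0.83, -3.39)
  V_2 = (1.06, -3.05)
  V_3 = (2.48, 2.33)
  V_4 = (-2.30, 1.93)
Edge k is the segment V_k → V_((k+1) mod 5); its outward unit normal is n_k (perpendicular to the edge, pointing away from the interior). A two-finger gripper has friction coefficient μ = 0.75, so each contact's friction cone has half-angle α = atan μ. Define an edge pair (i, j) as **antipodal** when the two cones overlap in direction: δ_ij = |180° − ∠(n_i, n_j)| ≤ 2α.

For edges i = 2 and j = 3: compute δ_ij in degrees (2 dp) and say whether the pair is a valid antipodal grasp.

α = atan 0.75 = 36.87°;  2α = 73.74°
edge 2: e_2 = (+1.42, +5.38);  n_2 = (+0.9669, -0.2552)
edge 3: e_3 = (-4.78, -0.40);  n_3 = (-0.0834, +0.9965)
∠(n_2, n_3) = 109.57°
δ = |180° − 109.57°| = 70.43°
70.43° ≤ 2α = 73.74°  →  valid

δ = 70.43°, valid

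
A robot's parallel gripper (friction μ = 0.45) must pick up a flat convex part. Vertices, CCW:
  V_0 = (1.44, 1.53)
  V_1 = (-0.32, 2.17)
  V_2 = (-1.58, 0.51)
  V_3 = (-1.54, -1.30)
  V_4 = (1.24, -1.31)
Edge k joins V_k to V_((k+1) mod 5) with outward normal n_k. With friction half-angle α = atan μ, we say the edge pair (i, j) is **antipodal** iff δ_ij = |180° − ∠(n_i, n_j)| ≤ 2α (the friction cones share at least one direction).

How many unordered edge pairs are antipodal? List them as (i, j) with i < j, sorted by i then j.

count = 3; pairs: (0,3), (1,4), (2,4)

α = atan 0.45 = 24.23°;  2α = 48.46°
n_0 = (+0.3417, +0.9398)
n_1 = (-0.7965, +0.6046)
n_2 = (-0.9998, -0.0221)
n_3 = (-0.0036, -1.0000)
n_4 = (+0.9975, -0.0702)
  (0,1): δ = 107.22°  ·
  (0,2): δ = 68.75°  ·
  (0,3): δ = 19.78°  ✓
  (0,4): δ = 105.95°  ·
  (1,2): δ = 141.53°  ·
  (1,3): δ = 53.01°  ·
  (1,4): δ = 33.17°  ✓
  (2,3): δ = 91.47°  ·
  (2,4): δ = 5.29°  ✓
  (3,4): δ = 93.82°  ·
antipodal pairs: 3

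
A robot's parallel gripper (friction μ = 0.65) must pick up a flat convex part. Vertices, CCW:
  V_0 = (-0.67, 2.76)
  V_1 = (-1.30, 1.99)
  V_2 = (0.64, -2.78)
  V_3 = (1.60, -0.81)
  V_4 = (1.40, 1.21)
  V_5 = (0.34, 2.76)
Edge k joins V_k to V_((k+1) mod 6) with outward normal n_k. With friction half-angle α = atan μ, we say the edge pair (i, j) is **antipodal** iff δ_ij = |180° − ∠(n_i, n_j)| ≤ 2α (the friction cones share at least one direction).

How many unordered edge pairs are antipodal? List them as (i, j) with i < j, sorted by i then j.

α = atan 0.65 = 33.02°;  2α = 66.05°
n_0 = (-0.7740, +0.6332)
n_1 = (-0.9263, -0.3767)
n_2 = (+0.8989, -0.4381)
n_3 = (+0.9951, +0.0985)
n_4 = (+0.8254, +0.5645)
n_5 = (+0.0000, +1.0000)
  (0,1): δ = 118.58°  ·
  (0,2): δ = 13.31°  ✓
  (0,3): δ = 44.94°  ✓
  (0,4): δ = 73.66°  ·
  (0,5): δ = 129.29°  ·
  (1,2): δ = 48.11°  ✓
  (1,3): δ = 16.48°  ✓
  (1,4): δ = 12.24°  ✓
  (1,5): δ = 67.87°  ·
  (2,3): δ = 148.37°  ·
  (2,4): δ = 119.65°  ·
  (2,5): δ = 64.02°  ✓
  (3,4): δ = 151.29°  ·
  (3,5): δ = 95.65°  ·
  (4,5): δ = 124.37°  ·
antipodal pairs: 6

count = 6; pairs: (0,2), (0,3), (1,2), (1,3), (1,4), (2,5)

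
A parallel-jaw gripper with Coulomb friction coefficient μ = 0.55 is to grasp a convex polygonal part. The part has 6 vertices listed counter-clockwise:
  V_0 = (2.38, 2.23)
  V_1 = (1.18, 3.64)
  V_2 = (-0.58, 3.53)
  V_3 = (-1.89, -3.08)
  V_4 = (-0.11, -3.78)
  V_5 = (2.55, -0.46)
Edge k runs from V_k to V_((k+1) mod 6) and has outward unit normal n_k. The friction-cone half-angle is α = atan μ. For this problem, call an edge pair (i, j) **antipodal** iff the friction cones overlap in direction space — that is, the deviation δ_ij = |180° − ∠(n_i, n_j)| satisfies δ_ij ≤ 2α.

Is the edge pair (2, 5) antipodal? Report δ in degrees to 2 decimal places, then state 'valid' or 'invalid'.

δ = 14.83°, valid

α = atan 0.55 = 28.81°;  2α = 57.62°
edge 2: e_2 = (-1.31, -6.61);  n_2 = (-0.9809, +0.1944)
edge 5: e_5 = (-0.17, +2.69);  n_5 = (+0.9980, +0.0631)
∠(n_2, n_5) = 165.17°
δ = |180° − 165.17°| = 14.83°
14.83° ≤ 2α = 57.62°  →  valid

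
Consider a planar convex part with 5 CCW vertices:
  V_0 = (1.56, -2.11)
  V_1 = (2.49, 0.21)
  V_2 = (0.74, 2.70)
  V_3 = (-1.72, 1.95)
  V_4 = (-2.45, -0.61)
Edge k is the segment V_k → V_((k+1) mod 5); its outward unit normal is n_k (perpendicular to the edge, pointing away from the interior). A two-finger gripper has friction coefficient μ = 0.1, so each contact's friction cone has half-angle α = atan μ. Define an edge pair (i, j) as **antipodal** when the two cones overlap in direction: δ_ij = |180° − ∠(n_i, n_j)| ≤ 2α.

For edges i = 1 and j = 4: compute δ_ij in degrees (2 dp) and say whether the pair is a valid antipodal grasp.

α = atan 0.1 = 5.71°;  2α = 11.42°
edge 1: e_1 = (-1.75, +2.49);  n_1 = (+0.8181, +0.5750)
edge 4: e_4 = (+4.01, -1.50);  n_4 = (-0.3504, -0.9366)
∠(n_1, n_4) = 145.61°
δ = |180° − 145.61°| = 34.39°
34.39° > 2α = 11.42°  →  invalid

δ = 34.39°, invalid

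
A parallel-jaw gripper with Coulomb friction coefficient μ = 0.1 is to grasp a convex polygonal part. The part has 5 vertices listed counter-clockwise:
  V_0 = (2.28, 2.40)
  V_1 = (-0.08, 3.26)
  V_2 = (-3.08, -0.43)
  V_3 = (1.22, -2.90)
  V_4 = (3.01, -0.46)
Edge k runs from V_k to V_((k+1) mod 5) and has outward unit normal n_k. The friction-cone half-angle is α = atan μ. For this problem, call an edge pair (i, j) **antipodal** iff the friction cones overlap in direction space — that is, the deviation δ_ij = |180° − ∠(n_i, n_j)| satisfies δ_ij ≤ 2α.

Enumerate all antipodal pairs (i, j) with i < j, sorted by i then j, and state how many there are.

count = 2; pairs: (0,2), (1,3)

α = atan 0.1 = 5.71°;  2α = 11.42°
n_0 = (+0.3424, +0.9396)
n_1 = (-0.7759, +0.6308)
n_2 = (-0.4981, -0.8671)
n_3 = (+0.8063, -0.5915)
n_4 = (+0.9689, +0.2473)
  (0,1): δ = 109.09°  ·
  (0,2): δ = 9.85°  ✓
  (0,3): δ = 73.76°  ·
  (0,4): δ = 124.34°  ·
  (1,2): δ = 80.76°  ·
  (1,3): δ = 2.85°  ✓
  (1,4): δ = 53.43°  ·
  (2,3): δ = 96.39°  ·
  (2,4): δ = 45.81°  ·
  (3,4): δ = 129.42°  ·
antipodal pairs: 2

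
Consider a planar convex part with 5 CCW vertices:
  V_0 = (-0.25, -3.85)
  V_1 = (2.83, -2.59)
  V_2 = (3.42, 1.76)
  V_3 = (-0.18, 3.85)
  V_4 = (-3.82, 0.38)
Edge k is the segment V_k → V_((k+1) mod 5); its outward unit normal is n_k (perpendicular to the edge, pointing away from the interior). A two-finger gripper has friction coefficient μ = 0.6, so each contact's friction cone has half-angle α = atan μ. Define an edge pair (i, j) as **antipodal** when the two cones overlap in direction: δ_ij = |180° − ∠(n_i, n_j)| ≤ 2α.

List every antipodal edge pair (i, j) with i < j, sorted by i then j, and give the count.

α = atan 0.6 = 30.96°;  2α = 61.93°
n_0 = (+0.3786, -0.9255)
n_1 = (+0.9909, -0.1344)
n_2 = (+0.5021, +0.8648)
n_3 = (-0.6900, +0.7238)
n_4 = (-0.7642, -0.6450)
  (0,1): δ = 119.97°  ·
  (0,2): δ = 52.39°  ✓
  (0,3): δ = 21.38°  ✓
  (0,4): δ = 107.91°  ·
  (1,2): δ = 112.41°  ·
  (1,3): δ = 38.65°  ✓
  (1,4): δ = 47.89°  ✓
  (2,3): δ = 106.23°  ·
  (2,4): δ = 19.70°  ✓
  (3,4): δ = 93.47°  ·
antipodal pairs: 5

count = 5; pairs: (0,2), (0,3), (1,3), (1,4), (2,4)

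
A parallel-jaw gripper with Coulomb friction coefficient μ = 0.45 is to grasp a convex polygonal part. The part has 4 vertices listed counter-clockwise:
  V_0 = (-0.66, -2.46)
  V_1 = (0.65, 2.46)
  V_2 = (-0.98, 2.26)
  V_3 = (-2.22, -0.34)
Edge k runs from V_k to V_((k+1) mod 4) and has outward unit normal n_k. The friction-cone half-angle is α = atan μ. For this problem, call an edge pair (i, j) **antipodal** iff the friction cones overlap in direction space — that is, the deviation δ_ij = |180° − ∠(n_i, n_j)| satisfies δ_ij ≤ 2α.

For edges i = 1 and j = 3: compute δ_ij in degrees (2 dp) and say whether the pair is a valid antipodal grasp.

δ = 60.65°, invalid

α = atan 0.45 = 24.23°;  2α = 48.46°
edge 1: e_1 = (-1.63, -0.20);  n_1 = (-0.1218, +0.9926)
edge 3: e_3 = (+1.56, -2.12);  n_3 = (-0.8054, -0.5927)
∠(n_1, n_3) = 119.35°
δ = |180° − 119.35°| = 60.65°
60.65° > 2α = 48.46°  →  invalid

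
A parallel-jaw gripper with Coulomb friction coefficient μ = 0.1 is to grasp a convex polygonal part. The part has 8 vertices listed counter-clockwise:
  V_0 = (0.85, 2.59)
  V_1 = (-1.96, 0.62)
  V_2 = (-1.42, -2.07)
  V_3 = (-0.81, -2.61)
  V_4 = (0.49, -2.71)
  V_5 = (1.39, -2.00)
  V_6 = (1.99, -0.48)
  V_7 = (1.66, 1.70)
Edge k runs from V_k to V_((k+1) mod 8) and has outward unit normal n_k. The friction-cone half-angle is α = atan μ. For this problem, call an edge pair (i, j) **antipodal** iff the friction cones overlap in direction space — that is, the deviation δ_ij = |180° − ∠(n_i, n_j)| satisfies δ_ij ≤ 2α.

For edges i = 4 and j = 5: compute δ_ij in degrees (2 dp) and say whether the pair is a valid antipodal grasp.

α = atan 0.1 = 5.71°;  2α = 11.42°
edge 4: e_4 = (+0.90, +0.71);  n_4 = (+0.6194, -0.7851)
edge 5: e_5 = (+0.60, +1.52);  n_5 = (+0.9302, -0.3672)
∠(n_4, n_5) = 30.19°
δ = |180° − 30.19°| = 149.81°
149.81° > 2α = 11.42°  →  invalid

δ = 149.81°, invalid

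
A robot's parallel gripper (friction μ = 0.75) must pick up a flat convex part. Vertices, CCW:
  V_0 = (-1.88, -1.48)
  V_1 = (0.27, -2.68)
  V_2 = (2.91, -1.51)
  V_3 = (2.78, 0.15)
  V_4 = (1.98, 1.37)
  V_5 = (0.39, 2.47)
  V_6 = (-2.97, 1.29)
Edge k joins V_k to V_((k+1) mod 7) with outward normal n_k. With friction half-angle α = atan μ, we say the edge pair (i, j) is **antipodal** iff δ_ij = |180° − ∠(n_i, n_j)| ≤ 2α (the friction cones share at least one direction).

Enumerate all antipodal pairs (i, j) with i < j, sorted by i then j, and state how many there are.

α = atan 0.75 = 36.87°;  2α = 73.74°
n_0 = (-0.4874, -0.8732)
n_1 = (+0.4052, -0.9142)
n_2 = (+0.9969, +0.0781)
n_3 = (+0.8362, +0.5484)
n_4 = (+0.5689, +0.8224)
n_5 = (-0.3314, +0.9435)
n_6 = (-0.9305, -0.3662)
  (0,1): δ = 126.93°  ·
  (0,2): δ = 56.35°  ✓
  (0,3): δ = 27.58°  ✓
  (0,4): δ = 5.51°  ✓
  (0,5): δ = 48.52°  ✓
  (0,6): δ = 140.65°  ·
  (1,2): δ = 109.42°  ·
  (1,3): δ = 80.65°  ·
  (1,4): δ = 58.58°  ✓
  (1,5): δ = 4.55°  ✓
  (1,6): δ = 87.58°  ·
  (2,3): δ = 151.22°  ·
  (2,4): δ = 129.15°  ·
  (2,5): δ = 75.13°  ·
  (2,6): δ = 17.00°  ✓
  (3,4): δ = 157.93°  ·
  (3,5): δ = 103.90°  ·
  (3,6): δ = 11.77°  ✓
  (4,5): δ = 125.97°  ·
  (4,6): δ = 33.84°  ✓
  (5,6): δ = 87.87°  ·
antipodal pairs: 9

count = 9; pairs: (0,2), (0,3), (0,4), (0,5), (1,4), (1,5), (2,6), (3,6), (4,6)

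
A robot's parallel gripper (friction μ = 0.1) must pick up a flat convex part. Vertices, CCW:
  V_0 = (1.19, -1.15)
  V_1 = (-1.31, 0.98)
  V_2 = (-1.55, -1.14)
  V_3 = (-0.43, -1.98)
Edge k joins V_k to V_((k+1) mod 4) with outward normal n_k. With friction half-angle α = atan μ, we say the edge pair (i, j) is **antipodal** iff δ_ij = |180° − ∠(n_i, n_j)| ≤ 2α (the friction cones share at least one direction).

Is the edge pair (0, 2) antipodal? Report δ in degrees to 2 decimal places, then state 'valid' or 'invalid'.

α = atan 0.1 = 5.71°;  2α = 11.42°
edge 0: e_0 = (-2.50, +2.13);  n_0 = (+0.6485, +0.7612)
edge 2: e_2 = (+1.12, -0.84);  n_2 = (-0.6000, -0.8000)
∠(n_0, n_2) = 176.44°
δ = |180° − 176.44°| = 3.56°
3.56° ≤ 2α = 11.42°  →  valid

δ = 3.56°, valid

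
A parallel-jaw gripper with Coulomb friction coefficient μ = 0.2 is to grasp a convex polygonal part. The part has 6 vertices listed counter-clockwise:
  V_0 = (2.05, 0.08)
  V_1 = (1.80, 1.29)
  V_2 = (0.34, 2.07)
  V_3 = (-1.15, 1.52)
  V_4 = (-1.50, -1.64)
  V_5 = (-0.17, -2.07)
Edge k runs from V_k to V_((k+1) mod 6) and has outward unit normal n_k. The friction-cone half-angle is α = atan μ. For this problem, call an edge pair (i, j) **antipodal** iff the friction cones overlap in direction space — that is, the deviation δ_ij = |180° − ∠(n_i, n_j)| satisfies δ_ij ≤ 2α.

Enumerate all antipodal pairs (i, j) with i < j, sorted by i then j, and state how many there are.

count = 2; pairs: (0,3), (1,4)

α = atan 0.2 = 11.31°;  2α = 22.62°
n_0 = (+0.9793, +0.2023)
n_1 = (+0.4712, +0.8820)
n_2 = (-0.3463, +0.9381)
n_3 = (-0.9939, +0.1101)
n_4 = (-0.3076, -0.9515)
n_5 = (+0.6957, -0.7183)
  (0,1): δ = 129.79°  ·
  (0,2): δ = 81.41°  ·
  (0,3): δ = 17.99°  ✓
  (0,4): δ = 60.41°  ·
  (0,5): δ = 122.41°  ·
  (1,2): δ = 131.63°  ·
  (1,3): δ = 68.21°  ·
  (1,4): δ = 10.20°  ✓
  (1,5): δ = 72.20°  ·
  (2,3): δ = 116.58°  ·
  (2,4): δ = 38.18°  ·
  (2,5): δ = 23.82°  ·
  (3,4): δ = 101.60°  ·
  (3,5): δ = 39.60°  ·
  (4,5): δ = 118.00°  ·
antipodal pairs: 2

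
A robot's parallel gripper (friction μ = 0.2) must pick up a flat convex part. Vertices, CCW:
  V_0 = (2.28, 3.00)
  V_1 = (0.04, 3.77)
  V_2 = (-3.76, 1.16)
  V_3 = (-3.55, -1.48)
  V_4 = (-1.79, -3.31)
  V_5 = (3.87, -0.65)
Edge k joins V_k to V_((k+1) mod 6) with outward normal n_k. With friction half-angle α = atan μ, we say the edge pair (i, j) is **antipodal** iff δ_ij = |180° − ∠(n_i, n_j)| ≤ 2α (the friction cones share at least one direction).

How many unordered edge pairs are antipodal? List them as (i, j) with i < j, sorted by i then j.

count = 3; pairs: (1,4), (2,5), (3,5)

α = atan 0.2 = 11.31°;  2α = 22.62°
n_0 = (+0.3251, +0.9457)
n_1 = (-0.5662, +0.8243)
n_2 = (-0.9969, -0.0793)
n_3 = (-0.7208, -0.6932)
n_4 = (+0.4253, -0.9050)
n_5 = (+0.9168, +0.3994)
  (0,1): δ = 126.55°  ·
  (0,2): δ = 66.48°  ·
  (0,3): δ = 27.15°  ·
  (0,4): δ = 44.14°  ·
  (0,5): δ = 132.51°  ·
  (1,2): δ = 119.93°  ·
  (1,3): δ = 80.60°  ·
  (1,4): δ = 9.31°  ✓
  (1,5): δ = 79.06°  ·
  (2,3): δ = 140.67°  ·
  (2,4): δ = 69.38°  ·
  (2,5): δ = 18.99°  ✓
  (3,4): δ = 108.71°  ·
  (3,5): δ = 20.34°  ✓
  (4,5): δ = 91.63°  ·
antipodal pairs: 3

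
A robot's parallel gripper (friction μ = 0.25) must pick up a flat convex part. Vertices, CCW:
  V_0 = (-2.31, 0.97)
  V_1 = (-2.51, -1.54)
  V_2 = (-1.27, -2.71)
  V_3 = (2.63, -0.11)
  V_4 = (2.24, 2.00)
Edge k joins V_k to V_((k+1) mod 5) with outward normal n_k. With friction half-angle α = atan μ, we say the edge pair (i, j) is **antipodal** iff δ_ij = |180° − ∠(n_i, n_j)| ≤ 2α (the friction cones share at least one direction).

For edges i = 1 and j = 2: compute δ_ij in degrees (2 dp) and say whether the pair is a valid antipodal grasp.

α = atan 0.25 = 14.04°;  2α = 28.07°
edge 1: e_1 = (+1.24, -1.17);  n_1 = (-0.6863, -0.7273)
edge 2: e_2 = (+3.90, +2.60);  n_2 = (+0.5547, -0.8321)
∠(n_1, n_2) = 77.03°
δ = |180° − 77.03°| = 102.97°
102.97° > 2α = 28.07°  →  invalid

δ = 102.97°, invalid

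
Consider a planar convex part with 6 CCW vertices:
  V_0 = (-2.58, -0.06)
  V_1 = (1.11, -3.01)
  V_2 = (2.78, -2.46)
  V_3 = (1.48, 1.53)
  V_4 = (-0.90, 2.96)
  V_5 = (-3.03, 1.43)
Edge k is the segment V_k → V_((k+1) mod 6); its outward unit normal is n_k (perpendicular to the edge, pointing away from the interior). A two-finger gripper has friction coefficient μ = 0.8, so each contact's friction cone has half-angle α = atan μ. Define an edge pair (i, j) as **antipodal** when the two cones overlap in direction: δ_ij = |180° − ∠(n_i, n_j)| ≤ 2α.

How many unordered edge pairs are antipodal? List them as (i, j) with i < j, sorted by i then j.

α = atan 0.8 = 38.66°;  2α = 77.32°
n_0 = (-0.6244, -0.7811)
n_1 = (+0.3128, -0.9498)
n_2 = (+0.9508, +0.3098)
n_3 = (+0.5150, +0.8572)
n_4 = (-0.5834, +0.8122)
n_5 = (-0.9573, -0.2891)
  (0,1): δ = 123.13°  ·
  (0,2): δ = 33.31°  ✓
  (0,3): δ = 7.64°  ✓
  (0,4): δ = 74.33°  ✓
  (0,5): δ = 145.45°  ·
  (1,2): δ = 90.18°  ·
  (1,3): δ = 49.23°  ✓
  (1,4): δ = 17.46°  ✓
  (1,5): δ = 88.58°  ·
  (2,3): δ = 139.05°  ·
  (2,4): δ = 72.36°  ✓
  (2,5): δ = 1.24°  ✓
  (3,4): δ = 113.31°  ·
  (3,5): δ = 42.20°  ✓
  (4,5): δ = 108.89°  ·
antipodal pairs: 8

count = 8; pairs: (0,2), (0,3), (0,4), (1,3), (1,4), (2,4), (2,5), (3,5)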